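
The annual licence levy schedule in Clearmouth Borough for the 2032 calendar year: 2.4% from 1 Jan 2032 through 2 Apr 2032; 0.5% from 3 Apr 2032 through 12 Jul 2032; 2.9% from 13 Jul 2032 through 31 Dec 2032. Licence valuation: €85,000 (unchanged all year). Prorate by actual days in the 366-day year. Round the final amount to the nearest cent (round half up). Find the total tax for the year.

€1,794.06

1 Jan – 2 Apr 2032: 93 days at 2.4% → €85,000 × 2.4% × 93/366 = €518.3607
3 Apr – 12 Jul 2032: 101 days at 0.5% → €85,000 × 0.5% × 101/366 = €117.2814
13 Jul – 31 Dec 2032: 172 days at 2.9% → €85,000 × 2.9% × 172/366 = €1,158.4153
Total = €1,794.0574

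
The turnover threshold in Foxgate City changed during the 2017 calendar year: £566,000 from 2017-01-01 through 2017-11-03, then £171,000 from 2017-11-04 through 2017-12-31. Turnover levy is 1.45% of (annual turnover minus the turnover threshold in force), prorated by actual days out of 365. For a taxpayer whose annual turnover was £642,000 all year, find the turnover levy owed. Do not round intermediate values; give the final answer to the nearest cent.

£2,012.12

2017-01-01 to 2017-11-03: 307 days, exemption £566,000 → (£642,000 − £566,000) × 1.45% × 307/365 = £926.8877
2017-11-04 to 2017-12-31: 58 days, exemption £171,000 → (£642,000 − £171,000) × 1.45% × 58/365 = £1,085.2356
Total = £2,012.1233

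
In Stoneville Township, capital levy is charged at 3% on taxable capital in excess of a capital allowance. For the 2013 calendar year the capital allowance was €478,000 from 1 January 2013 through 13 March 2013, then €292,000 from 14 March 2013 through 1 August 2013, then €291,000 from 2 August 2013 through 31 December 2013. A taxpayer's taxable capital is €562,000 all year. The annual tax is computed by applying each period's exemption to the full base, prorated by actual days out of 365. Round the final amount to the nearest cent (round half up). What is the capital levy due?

1 January – 13 March 2013: 72 days, exemption €478,000 → (€562,000 − €478,000) × 3% × 72/365 = €497.0959
14 March – 1 August 2013: 141 days, exemption €292,000 → (€562,000 − €292,000) × 3% × 141/365 = €3,129.0411
2 August – 31 December 2013: 152 days, exemption €291,000 → (€562,000 − €291,000) × 3% × 152/365 = €3,385.6438
Total = €7,011.7808

€7,011.78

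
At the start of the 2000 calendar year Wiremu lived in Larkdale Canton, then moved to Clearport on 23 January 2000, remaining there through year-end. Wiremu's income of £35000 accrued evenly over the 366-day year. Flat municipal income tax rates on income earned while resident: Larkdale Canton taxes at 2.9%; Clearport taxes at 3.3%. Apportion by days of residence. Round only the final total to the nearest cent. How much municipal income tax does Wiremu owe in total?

Larkdale Canton, 1 January – 22 January 2000: 22 days → £35000 × 2.9% × 22/366 = £61.0109
Clearport, 23 January – 31 December 2000: 344 days → £35000 × 3.3% × 344/366 = £1085.5738
Total = £1146.5847

£1146.58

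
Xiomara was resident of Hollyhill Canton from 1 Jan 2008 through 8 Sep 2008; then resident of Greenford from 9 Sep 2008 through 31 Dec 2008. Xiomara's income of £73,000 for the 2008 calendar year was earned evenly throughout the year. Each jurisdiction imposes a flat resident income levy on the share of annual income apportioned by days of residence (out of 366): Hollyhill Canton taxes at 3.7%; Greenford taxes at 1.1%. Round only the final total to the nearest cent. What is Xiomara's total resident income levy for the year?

£2,109.82

Hollyhill Canton, 1 Jan – 8 Sep 2008: 252 days → £73,000 × 3.7% × 252/366 = £1,859.7049
Greenford, 9 Sep – 31 Dec 2008: 114 days → £73,000 × 1.1% × 114/366 = £250.1148
Total = £2,109.8197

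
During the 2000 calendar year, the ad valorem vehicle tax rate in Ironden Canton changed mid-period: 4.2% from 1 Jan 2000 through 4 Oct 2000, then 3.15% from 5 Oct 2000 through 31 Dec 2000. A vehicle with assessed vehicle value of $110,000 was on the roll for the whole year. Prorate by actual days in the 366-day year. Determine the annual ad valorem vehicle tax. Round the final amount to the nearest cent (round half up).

1 Jan – 4 Oct 2000: 278 days at 4.2% → $110,000 × 4.2% × 278/366 = $3,509.1803
5 Oct – 31 Dec 2000: 88 days at 3.15% → $110,000 × 3.15% × 88/366 = $833.1148
Total = $4,342.2951

$4,342.30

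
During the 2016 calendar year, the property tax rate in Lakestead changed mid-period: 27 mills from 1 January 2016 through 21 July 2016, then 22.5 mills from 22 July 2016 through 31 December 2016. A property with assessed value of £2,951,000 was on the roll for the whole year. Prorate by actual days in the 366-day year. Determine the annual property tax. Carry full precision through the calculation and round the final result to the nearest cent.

£73,762.91

1 January – 21 July 2016: 203 days at 27 mills → £2,951,000 × 2.7% × 203/366 = £44,192.4344
22 July – 31 December 2016: 163 days at 22.5 mills → £2,951,000 × 2.25% × 163/366 = £29,570.4713
Total = £73,762.9057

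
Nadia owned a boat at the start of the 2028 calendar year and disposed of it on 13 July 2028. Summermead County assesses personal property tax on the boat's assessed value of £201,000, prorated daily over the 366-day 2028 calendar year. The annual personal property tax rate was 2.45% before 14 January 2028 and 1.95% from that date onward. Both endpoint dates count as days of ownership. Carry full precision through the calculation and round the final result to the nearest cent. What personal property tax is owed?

£2,123.95

1 January – 13 January 2028: 13 days at 2.45% → £201,000 × 2.45% × 13/366 = £174.9139
14 January – 13 July 2028: 182 days at 1.95% → £201,000 × 1.95% × 182/366 = £1,949.0410
Total = £2,123.9549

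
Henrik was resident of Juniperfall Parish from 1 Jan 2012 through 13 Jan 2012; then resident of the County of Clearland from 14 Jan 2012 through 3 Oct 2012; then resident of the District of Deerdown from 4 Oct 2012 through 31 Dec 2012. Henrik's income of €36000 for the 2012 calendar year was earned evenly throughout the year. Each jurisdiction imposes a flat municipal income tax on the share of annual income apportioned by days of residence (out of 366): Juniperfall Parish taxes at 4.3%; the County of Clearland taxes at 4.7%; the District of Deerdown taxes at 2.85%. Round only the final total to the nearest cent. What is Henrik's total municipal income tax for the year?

Juniperfall Parish, 1 Jan – 13 Jan 2012: 13 days → €36000 × 4.3% × 13/366 = €54.9836
The County of Clearland, 14 Jan – 3 Oct 2012: 264 days → €36000 × 4.7% × 264/366 = €1220.4590
The District of Deerdown, 4 Oct – 31 Dec 2012: 89 days → €36000 × 2.85% × 89/366 = €249.4918
Total = €1524.9344

€1524.93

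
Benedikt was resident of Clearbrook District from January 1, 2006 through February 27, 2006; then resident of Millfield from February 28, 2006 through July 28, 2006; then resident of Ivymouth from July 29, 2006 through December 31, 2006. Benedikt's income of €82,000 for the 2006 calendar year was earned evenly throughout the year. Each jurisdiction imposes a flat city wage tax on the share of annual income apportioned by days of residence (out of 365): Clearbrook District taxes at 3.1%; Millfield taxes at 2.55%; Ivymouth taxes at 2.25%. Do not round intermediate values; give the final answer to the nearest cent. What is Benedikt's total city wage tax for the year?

€2,057.53

Clearbrook District, January 1 – February 27, 2006: 58 days → €82,000 × 3.1% × 58/365 = €403.9342
Millfield, February 28 – July 28, 2006: 151 days → €82,000 × 2.55% × 151/365 = €865.0438
Ivymouth, July 29 – December 31, 2006: 156 days → €82,000 × 2.25% × 156/365 = €788.5479
Total = €2,057.5260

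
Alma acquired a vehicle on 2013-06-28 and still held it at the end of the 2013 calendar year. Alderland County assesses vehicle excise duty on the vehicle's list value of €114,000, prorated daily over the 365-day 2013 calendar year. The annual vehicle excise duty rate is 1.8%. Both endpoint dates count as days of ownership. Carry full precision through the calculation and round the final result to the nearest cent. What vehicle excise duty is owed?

Days held (2013-06-28 to 2013-12-31): 187 out of 365
Tax = €114,000 × 1.8% × 187/365 = €1,051.2986

€1,051.30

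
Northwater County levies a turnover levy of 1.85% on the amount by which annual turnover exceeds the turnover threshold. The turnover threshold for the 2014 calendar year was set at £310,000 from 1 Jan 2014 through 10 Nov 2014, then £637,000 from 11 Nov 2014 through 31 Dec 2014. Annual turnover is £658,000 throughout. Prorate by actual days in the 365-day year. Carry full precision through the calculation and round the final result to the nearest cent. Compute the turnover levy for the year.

1 Jan – 10 Nov 2014: 314 days, exemption £310,000 → (£658,000 − £310,000) × 1.85% × 314/365 = £5,538.4438
11 Nov – 31 Dec 2014: 51 days, exemption £637,000 → (£658,000 − £637,000) × 1.85% × 51/365 = £54.2836
Total = £5,592.7274

£5,592.73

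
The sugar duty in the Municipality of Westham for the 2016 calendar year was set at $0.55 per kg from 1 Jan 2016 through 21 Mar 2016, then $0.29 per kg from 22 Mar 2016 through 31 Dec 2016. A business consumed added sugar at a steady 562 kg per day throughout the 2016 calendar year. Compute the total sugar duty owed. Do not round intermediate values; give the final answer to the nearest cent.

1 Jan – 21 Mar 2016: 81 days × 562 kg/day = 45,522 kg at $0.55/kg → $25,037.10
22 Mar – 31 Dec 2016: 285 days × 562 kg/day = 160,170 kg at $0.29/kg → $46,449.30

$71,486.40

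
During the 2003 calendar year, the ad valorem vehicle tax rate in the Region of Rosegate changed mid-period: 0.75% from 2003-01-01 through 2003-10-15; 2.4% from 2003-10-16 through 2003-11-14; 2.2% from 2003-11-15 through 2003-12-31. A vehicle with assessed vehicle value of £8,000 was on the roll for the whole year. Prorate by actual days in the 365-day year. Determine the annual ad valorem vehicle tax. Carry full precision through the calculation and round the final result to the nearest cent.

2003-01-01 to 2003-10-15: 288 days at 0.75% → £8,000 × 0.75% × 288/365 = £47.3425
2003-10-16 to 2003-11-14: 30 days at 2.4% → £8,000 × 2.4% × 30/365 = £15.7808
2003-11-15 to 2003-12-31: 47 days at 2.2% → £8,000 × 2.2% × 47/365 = £22.6630
Total = £85.7863

£85.79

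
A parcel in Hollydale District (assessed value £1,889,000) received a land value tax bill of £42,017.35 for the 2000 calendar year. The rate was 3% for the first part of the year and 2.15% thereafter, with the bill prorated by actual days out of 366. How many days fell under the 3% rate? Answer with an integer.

32 days

Let d = days at the first rate; then 366 − d days at the second rate.
£1,889,000 × [3%·d + 2.15%·(366−d)] / 366 = £42,017.35
Solving gives d = 32, so the new rate took effect on 2 February 2000.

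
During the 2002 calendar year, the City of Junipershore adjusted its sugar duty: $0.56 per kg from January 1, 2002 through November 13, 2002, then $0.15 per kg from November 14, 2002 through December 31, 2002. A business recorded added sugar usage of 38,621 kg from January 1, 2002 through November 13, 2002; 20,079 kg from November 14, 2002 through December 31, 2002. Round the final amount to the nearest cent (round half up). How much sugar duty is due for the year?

January 1 – November 13, 2002: 38,621 kg at $0.56/kg → $21,627.76
November 14 – December 31, 2002: 20,079 kg at $0.15/kg → $3,011.85

$24,639.61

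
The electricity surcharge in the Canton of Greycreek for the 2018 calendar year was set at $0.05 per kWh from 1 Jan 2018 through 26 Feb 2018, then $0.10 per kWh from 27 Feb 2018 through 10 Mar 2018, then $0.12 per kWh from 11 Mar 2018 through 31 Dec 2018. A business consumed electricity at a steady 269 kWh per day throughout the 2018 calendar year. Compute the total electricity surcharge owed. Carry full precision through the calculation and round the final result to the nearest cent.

1 Jan – 26 Feb 2018: 57 days × 269 kWh/day = 15,333 kWh at $0.05/kWh → $766.65
27 Feb – 10 Mar 2018: 12 days × 269 kWh/day = 3,228 kWh at $0.10/kWh → $322.80
11 Mar – 31 Dec 2018: 296 days × 269 kWh/day = 79,624 kWh at $0.12/kWh → $9,554.88

$10,644.33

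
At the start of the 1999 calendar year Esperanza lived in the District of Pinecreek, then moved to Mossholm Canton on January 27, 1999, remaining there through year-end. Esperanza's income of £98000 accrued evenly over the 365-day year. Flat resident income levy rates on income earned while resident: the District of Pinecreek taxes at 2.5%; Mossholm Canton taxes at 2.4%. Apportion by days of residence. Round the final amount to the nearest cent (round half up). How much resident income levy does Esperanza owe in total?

The District of Pinecreek, January 1 – January 26, 1999: 26 days → £98000 × 2.5% × 26/365 = £174.5205
Mossholm Canton, January 27 – December 31, 1999: 339 days → £98000 × 2.4% × 339/365 = £2184.4603
Total = £2358.9808

£2358.98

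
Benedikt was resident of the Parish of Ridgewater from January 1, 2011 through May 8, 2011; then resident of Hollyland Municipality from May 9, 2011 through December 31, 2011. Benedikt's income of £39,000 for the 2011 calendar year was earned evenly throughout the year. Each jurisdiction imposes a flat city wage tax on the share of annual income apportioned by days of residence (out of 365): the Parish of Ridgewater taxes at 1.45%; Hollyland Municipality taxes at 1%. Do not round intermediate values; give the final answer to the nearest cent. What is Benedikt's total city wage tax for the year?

£451.55

The Parish of Ridgewater, January 1 – May 8, 2011: 128 days → £39,000 × 1.45% × 128/365 = £198.3123
Hollyland Municipality, May 9 – December 31, 2011: 237 days → £39,000 × 1% × 237/365 = £253.2329
Total = £451.5452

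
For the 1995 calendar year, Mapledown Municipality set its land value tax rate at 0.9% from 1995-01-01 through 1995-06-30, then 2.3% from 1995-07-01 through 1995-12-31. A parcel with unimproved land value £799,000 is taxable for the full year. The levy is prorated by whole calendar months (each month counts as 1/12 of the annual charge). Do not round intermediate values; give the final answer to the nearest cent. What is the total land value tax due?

£12,784.00

1995-01-01 to 1995-06-30: 6 months at 0.9% → £799,000 × 0.9% × 6/12 = £3,595.5000
1995-07-01 to 1995-12-31: 6 months at 2.3% → £799,000 × 2.3% × 6/12 = £9,188.5000
Total = £12,784.0000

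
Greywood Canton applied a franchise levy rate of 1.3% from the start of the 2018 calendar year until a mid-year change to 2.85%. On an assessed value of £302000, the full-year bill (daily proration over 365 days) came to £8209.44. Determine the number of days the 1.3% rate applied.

Let d = days at the first rate; then 365 − d days at the second rate.
£302000 × [1.3%·d + 2.85%·(365−d)] / 365 = £8209.44
Solving gives d = 31, so the new rate took effect on February 1, 2018.

31 days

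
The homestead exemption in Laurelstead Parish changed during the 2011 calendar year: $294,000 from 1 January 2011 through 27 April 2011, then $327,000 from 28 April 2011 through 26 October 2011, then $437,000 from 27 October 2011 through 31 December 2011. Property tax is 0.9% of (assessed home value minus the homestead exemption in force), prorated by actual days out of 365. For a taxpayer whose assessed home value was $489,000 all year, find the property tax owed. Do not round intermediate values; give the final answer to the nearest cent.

1 January – 27 April 2011: 117 days, exemption $294,000 → ($489,000 − $294,000) × 0.9% × 117/365 = $562.5616
28 April – 26 October 2011: 182 days, exemption $327,000 → ($489,000 − $327,000) × 0.9% × 182/365 = $727.0027
27 October – 31 December 2011: 66 days, exemption $437,000 → ($489,000 − $437,000) × 0.9% × 66/365 = $84.6247
Total = $1,374.1890

$1,374.19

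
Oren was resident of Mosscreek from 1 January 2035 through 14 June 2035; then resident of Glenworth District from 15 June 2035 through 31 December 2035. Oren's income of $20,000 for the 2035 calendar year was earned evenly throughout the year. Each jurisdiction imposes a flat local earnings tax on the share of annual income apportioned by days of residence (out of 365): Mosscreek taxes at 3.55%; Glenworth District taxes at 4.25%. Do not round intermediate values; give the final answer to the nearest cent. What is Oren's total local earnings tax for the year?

Mosscreek, 1 January – 14 June 2035: 165 days → $20,000 × 3.55% × 165/365 = $320.9589
Glenworth District, 15 June – 31 December 2035: 200 days → $20,000 × 4.25% × 200/365 = $465.7534
Total = $786.7123

$786.71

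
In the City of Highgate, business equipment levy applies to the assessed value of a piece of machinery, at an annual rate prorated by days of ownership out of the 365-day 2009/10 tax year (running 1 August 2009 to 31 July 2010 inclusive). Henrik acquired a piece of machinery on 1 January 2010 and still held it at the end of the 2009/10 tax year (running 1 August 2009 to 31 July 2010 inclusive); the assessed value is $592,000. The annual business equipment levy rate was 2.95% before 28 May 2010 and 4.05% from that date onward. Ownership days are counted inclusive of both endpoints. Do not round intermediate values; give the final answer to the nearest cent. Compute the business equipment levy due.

$11,303.15

1 January – 27 May 2010: 147 days at 2.95% → $592,000 × 2.95% × 147/365 = $7,033.4466
28 May – 31 July 2010: 65 days at 4.05% → $592,000 × 4.05% × 65/365 = $4,269.6986
Total = $11,303.1452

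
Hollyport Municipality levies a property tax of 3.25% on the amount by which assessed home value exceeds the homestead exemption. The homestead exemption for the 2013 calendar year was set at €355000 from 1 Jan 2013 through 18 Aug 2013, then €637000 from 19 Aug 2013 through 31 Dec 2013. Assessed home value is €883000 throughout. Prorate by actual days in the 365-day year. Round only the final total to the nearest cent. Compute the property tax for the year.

€13770.21

1 Jan – 18 Aug 2013: 230 days, exemption €355000 → (€883000 − €355000) × 3.25% × 230/365 = €10813.1507
19 Aug – 31 Dec 2013: 135 days, exemption €637000 → (€883000 − €637000) × 3.25% × 135/365 = €2957.0548
Total = €13770.2055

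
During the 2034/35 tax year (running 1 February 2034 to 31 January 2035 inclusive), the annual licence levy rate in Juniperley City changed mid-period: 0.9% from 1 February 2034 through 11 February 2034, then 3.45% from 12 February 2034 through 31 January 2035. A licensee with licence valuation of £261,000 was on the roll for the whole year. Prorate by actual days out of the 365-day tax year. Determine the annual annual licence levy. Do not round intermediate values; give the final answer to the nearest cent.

1 February – 11 February 2034: 11 days at 0.9% → £261,000 × 0.9% × 11/365 = £70.7918
12 February 2034 – 31 January 2035: 354 days at 3.45% → £261,000 × 3.45% × 354/365 = £8,733.1315
Total = £8,803.9233

£8,803.92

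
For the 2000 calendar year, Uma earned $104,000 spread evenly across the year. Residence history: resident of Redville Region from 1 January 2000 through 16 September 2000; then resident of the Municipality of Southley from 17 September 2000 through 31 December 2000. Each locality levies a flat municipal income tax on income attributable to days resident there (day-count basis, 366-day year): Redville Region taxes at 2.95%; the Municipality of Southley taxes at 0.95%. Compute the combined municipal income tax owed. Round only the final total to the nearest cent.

$2,465.60

Redville Region, 1 January – 16 September 2000: 260 days → $104,000 × 2.95% × 260/366 = $2,179.4536
The Municipality of Southley, 17 September – 31 December 2000: 106 days → $104,000 × 0.95% × 106/366 = $286.1421
Total = $2,465.5956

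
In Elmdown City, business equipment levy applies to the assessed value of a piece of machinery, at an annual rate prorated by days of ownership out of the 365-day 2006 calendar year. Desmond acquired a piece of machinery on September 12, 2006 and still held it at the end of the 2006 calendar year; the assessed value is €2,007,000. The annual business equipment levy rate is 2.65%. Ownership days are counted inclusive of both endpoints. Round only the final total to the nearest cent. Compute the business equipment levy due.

Days held (September 12 – December 31, 2006): 111 out of 365
Tax = €2,007,000 × 2.65% × 111/365 = €16,174.2205

€16,174.22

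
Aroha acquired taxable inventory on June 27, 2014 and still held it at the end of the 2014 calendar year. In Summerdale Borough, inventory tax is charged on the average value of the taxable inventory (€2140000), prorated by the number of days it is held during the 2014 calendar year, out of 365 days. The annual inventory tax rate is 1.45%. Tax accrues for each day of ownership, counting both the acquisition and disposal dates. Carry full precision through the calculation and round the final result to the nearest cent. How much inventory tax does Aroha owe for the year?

Days held (June 27 – December 31, 2014): 188 out of 365
Tax = €2140000 × 1.45% × 188/365 = €15982.5753

€15982.58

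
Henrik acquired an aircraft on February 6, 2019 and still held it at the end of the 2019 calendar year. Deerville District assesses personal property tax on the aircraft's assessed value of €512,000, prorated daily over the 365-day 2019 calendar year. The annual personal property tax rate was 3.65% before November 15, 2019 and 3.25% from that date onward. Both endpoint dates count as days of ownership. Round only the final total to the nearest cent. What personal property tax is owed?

€16,581.08

February 6 – November 14, 2019: 282 days at 3.65% → €512,000 × 3.65% × 282/365 = €14,438.4000
November 15 – December 31, 2019: 47 days at 3.25% → €512,000 × 3.25% × 47/365 = €2,142.6849
Total = €16,581.0849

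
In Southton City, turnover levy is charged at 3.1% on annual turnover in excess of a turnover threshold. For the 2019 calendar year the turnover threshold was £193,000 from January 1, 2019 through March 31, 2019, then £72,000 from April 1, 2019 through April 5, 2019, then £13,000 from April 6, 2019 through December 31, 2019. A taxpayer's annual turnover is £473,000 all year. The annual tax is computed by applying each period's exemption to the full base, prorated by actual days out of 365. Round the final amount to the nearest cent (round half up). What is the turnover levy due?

£12,859.05

January 1 – March 31, 2019: 90 days, exemption £193,000 → (£473,000 − £193,000) × 3.1% × 90/365 = £2,140.2740
April 1 – April 5, 2019: 5 days, exemption £72,000 → (£473,000 − £72,000) × 3.1% × 5/365 = £170.2877
April 6 – December 31, 2019: 270 days, exemption £13,000 → (£473,000 − £13,000) × 3.1% × 270/365 = £10,548.4932
Total = £12,859.0548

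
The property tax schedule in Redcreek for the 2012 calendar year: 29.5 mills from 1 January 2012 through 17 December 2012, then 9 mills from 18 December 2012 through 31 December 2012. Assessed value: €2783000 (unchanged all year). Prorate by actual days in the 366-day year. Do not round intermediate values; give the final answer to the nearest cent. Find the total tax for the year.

€79916.20

1 January – 17 December 2012: 352 days at 29.5 mills → €2783000 × 2.95% × 352/366 = €78958.1202
18 December – 31 December 2012: 14 days at 9 mills → €2783000 × 0.9% × 14/366 = €958.0820
Total = €79916.2022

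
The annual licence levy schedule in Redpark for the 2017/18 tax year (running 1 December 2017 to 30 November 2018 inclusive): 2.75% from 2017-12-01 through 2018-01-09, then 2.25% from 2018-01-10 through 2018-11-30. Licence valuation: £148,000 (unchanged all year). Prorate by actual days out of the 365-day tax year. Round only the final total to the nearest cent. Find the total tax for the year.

2017-12-01 to 2018-01-09: 40 days at 2.75% → £148,000 × 2.75% × 40/365 = £446.0274
2018-01-10 to 2018-11-30: 325 days at 2.25% → £148,000 × 2.25% × 325/365 = £2,965.0685
Total = £3,411.0959

£3,411.10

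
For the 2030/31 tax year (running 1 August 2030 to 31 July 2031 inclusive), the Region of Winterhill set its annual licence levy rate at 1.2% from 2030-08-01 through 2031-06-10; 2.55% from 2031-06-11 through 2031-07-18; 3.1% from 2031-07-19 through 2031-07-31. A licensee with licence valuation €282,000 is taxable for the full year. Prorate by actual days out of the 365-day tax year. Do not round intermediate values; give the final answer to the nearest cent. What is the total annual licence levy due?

2030-08-01 to 2031-06-10: 314 days at 1.2% → €282,000 × 1.2% × 314/365 = €2,911.1671
2031-06-11 to 2031-07-18: 38 days at 2.55% → €282,000 × 2.55% × 38/365 = €748.6521
2031-07-19 to 2031-07-31: 13 days at 3.1% → €282,000 × 3.1% × 13/365 = €311.3589
Total = €3,971.1781

€3,971.18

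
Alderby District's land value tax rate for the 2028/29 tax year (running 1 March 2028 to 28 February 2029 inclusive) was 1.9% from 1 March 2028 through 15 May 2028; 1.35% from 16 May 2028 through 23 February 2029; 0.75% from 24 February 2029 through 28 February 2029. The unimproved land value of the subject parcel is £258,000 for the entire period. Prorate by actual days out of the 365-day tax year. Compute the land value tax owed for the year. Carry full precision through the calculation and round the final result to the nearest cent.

1 March – 15 May 2028: 76 days at 1.9% → £258,000 × 1.9% × 76/365 = £1,020.6904
16 May 2028 – 23 February 2029: 284 days at 1.35% → £258,000 × 1.35% × 284/365 = £2,710.0603
24 February – 28 February 2029: 5 days at 0.75% → £258,000 × 0.75% × 5/365 = £26.5068
Total = £3,757.2575

£3,757.26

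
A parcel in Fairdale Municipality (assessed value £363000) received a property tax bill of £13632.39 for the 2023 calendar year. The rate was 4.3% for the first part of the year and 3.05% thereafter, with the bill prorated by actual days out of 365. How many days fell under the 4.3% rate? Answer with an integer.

206 days

Let d = days at the first rate; then 365 − d days at the second rate.
£363000 × [4.3%·d + 3.05%·(365−d)] / 365 = £13632.39
Solving gives d = 206, so the new rate took effect on 26 July 2023.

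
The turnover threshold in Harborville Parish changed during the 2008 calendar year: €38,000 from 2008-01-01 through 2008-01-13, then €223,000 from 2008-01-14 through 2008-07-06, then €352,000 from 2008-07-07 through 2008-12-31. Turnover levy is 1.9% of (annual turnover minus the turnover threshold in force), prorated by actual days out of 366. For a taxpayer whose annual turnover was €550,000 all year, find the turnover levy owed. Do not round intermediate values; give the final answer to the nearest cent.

2008-01-01 to 2008-01-13: 13 days, exemption €38,000 → (€550,000 − €38,000) × 1.9% × 13/366 = €345.5301
2008-01-14 to 2008-07-06: 175 days, exemption €223,000 → (€550,000 − €223,000) × 1.9% × 175/366 = €2,970.6967
2008-07-07 to 2008-12-31: 178 days, exemption €352,000 → (€550,000 − €352,000) × 1.9% × 178/366 = €1,829.6066
Total = €5,145.8333

€5,145.83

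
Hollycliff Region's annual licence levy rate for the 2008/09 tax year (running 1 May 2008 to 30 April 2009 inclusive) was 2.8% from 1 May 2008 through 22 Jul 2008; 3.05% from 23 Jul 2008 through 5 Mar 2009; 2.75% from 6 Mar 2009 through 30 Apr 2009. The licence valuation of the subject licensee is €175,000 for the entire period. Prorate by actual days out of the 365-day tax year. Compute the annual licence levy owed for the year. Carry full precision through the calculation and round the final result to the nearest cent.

1 May – 22 Jul 2008: 83 days at 2.8% → €175,000 × 2.8% × 83/365 = €1,114.2466
23 Jul 2008 – 5 Mar 2009: 226 days at 3.05% → €175,000 × 3.05% × 226/365 = €3,304.8630
6 Mar – 30 Apr 2009: 56 days at 2.75% → €175,000 × 2.75% × 56/365 = €738.3562
Total = €5,157.4658

€5,157.47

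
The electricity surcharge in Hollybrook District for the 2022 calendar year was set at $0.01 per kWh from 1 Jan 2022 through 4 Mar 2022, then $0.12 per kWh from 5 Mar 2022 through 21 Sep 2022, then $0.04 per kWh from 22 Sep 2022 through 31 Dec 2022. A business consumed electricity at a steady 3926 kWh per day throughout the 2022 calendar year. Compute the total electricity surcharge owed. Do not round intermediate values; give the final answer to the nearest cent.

1 Jan – 4 Mar 2022: 63 days × 3926 kWh/day = 247,338 kWh at $0.01/kWh → $2,473.38
5 Mar – 21 Sep 2022: 201 days × 3926 kWh/day = 789,126 kWh at $0.12/kWh → $94,695.12
22 Sep – 31 Dec 2022: 101 days × 3926 kWh/day = 396,526 kWh at $0.04/kWh → $15,861.04

$113,029.54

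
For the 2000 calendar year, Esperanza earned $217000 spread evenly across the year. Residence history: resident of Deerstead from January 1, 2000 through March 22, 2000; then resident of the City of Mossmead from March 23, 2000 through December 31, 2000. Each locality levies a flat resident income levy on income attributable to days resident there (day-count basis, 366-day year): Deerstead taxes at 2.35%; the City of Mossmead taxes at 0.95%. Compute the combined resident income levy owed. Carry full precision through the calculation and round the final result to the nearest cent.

$2742.14

Deerstead, January 1 – March 22, 2000: 82 days → $217000 × 2.35% × 82/366 = $1142.5109
The City of Mossmead, March 23 – December 31, 2000: 284 days → $217000 × 0.95% × 284/366 = $1599.6339
Total = $2742.1448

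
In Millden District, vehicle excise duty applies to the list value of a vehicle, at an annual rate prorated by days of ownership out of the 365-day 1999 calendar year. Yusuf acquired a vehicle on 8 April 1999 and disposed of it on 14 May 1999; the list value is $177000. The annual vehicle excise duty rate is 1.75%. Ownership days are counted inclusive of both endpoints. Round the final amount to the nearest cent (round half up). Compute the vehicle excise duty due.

Days held (8 April – 14 May 1999): 37 out of 365
Tax = $177000 × 1.75% × 37/365 = $313.9932

$313.99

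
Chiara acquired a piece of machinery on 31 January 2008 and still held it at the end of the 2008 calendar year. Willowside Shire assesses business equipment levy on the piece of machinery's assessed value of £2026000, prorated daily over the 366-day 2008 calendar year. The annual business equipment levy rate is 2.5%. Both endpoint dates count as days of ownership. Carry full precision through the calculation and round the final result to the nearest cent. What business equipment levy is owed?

Days held (31 January – 31 December 2008): 336 out of 366
Tax = £2026000 × 2.5% × 336/366 = £46498.3607

£46498.36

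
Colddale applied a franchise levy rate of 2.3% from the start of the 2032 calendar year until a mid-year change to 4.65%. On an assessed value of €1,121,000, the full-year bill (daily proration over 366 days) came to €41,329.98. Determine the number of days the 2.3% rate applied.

150 days

Let d = days at the first rate; then 366 − d days at the second rate.
€1,121,000 × [2.3%·d + 4.65%·(366−d)] / 366 = €41,329.98
Solving gives d = 150, so the new rate took effect on May 30, 2032.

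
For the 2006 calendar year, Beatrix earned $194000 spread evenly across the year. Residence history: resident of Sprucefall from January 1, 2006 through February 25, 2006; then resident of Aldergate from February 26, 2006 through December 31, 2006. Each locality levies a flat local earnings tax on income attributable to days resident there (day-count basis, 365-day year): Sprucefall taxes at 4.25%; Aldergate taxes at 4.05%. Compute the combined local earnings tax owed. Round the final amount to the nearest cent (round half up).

$7916.53

Sprucefall, January 1 – February 25, 2006: 56 days → $194000 × 4.25% × 56/365 = $1264.9863
Aldergate, February 26 – December 31, 2006: 309 days → $194000 × 4.05% × 309/365 = $6651.5425
Total = $7916.5288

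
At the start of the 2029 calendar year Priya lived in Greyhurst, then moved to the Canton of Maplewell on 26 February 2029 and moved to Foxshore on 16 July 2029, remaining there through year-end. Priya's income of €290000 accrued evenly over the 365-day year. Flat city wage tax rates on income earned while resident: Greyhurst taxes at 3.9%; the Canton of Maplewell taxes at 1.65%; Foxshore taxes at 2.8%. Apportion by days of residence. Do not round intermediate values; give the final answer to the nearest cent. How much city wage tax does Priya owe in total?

€7330.25

Greyhurst, 1 January – 25 February 2029: 56 days → €290000 × 3.9% × 56/365 = €1735.2329
The Canton of Maplewell, 26 February – 15 July 2029: 140 days → €290000 × 1.65% × 140/365 = €1835.3425
Foxshore, 16 July – 31 December 2029: 169 days → €290000 × 2.8% × 169/365 = €3759.6712
Total = €7330.2466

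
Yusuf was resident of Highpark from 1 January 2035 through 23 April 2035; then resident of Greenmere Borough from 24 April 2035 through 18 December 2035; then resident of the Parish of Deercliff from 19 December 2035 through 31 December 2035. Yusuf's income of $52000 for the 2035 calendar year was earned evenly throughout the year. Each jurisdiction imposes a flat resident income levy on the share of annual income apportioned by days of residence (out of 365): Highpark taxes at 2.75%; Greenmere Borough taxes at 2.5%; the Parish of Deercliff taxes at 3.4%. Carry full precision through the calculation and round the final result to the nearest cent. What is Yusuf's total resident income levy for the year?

$1356.92

Highpark, 1 January – 23 April 2035: 113 days → $52000 × 2.75% × 113/365 = $442.7123
Greenmere Borough, 24 April – 18 December 2035: 239 days → $52000 × 2.5% × 239/365 = $851.2329
The Parish of Deercliff, 19 December – 31 December 2035: 13 days → $52000 × 3.4% × 13/365 = $62.9699
Total = $1356.9151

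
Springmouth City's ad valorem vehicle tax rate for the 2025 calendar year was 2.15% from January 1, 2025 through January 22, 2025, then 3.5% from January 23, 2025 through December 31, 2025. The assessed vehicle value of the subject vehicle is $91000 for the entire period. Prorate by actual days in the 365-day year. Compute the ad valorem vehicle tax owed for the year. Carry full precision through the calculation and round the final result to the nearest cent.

January 1 – January 22, 2025: 22 days at 2.15% → $91000 × 2.15% × 22/365 = $117.9260
January 23 – December 31, 2025: 343 days at 3.5% → $91000 × 3.5% × 343/365 = $2993.0274
Total = $3110.9534

$3110.95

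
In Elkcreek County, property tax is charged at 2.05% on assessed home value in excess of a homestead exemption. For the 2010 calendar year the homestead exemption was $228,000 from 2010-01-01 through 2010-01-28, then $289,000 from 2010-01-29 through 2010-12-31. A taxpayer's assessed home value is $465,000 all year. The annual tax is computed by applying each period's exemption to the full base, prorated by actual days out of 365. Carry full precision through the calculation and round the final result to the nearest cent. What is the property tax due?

2010-01-01 to 2010-01-28: 28 days, exemption $228,000 → ($465,000 − $228,000) × 2.05% × 28/365 = $372.7068
2010-01-29 to 2010-12-31: 337 days, exemption $289,000 → ($465,000 − $289,000) × 2.05% × 337/365 = $3,331.2219
Total = $3,703.9288

$3,703.93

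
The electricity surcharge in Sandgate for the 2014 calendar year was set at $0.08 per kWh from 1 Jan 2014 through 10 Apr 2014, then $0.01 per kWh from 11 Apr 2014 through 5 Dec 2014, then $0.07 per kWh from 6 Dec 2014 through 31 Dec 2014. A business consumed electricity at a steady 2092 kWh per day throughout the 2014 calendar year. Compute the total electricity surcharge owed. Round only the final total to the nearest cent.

$25,543.32

1 Jan – 10 Apr 2014: 100 days × 2092 kWh/day = 209,200 kWh at $0.08/kWh → $16,736.00
11 Apr – 5 Dec 2014: 239 days × 2092 kWh/day = 499,988 kWh at $0.01/kWh → $4,999.88
6 Dec – 31 Dec 2014: 26 days × 2092 kWh/day = 54,392 kWh at $0.07/kWh → $3,807.44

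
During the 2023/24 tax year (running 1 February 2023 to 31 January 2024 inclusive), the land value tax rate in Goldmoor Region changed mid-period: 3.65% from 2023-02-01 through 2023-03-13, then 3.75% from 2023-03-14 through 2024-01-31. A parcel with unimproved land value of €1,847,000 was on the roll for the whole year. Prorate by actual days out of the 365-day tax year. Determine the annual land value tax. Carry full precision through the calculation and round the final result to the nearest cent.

€69,055.03

2023-02-01 to 2023-03-13: 41 days at 3.65% → €1,847,000 × 3.65% × 41/365 = €7,572.7000
2023-03-14 to 2024-01-31: 324 days at 3.75% → €1,847,000 × 3.75% × 324/365 = €61,482.3288
Total = €69,055.0288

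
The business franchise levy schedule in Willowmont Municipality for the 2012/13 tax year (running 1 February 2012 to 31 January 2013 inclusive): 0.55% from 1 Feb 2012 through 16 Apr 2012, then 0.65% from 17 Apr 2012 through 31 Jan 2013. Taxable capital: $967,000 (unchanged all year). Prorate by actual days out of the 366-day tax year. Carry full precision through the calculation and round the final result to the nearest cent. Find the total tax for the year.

$6,084.70

1 Feb – 16 Apr 2012: 76 days at 0.55% → $967,000 × 0.55% × 76/366 = $1,104.3880
17 Apr 2012 – 31 Jan 2013: 290 days at 0.65% → $967,000 × 0.65% × 290/366 = $4,980.3142
Total = $6,084.7022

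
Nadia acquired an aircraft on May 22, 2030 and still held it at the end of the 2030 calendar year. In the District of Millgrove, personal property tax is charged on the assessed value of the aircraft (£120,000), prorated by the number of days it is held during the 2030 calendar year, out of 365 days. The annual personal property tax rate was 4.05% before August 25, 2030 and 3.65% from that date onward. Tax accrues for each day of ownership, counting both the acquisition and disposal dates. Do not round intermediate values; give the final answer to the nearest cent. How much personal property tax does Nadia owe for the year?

£2,812.93

May 22 – August 24, 2030: 95 days at 4.05% → £120,000 × 4.05% × 95/365 = £1,264.9315
August 25 – December 31, 2030: 129 days at 3.65% → £120,000 × 3.65% × 129/365 = £1,548.0000
Total = £2,812.9315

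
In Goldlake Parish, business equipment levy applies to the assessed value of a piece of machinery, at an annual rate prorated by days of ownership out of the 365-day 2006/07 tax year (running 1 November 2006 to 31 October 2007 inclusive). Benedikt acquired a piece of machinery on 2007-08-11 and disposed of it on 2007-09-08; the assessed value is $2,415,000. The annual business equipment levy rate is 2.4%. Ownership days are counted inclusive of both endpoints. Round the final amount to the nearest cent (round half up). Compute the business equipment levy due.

Days held (2007-08-11 to 2007-09-08): 29 out of 365
Tax = $2,415,000 × 2.4% × 29/365 = $4,605.0411

$4,605.04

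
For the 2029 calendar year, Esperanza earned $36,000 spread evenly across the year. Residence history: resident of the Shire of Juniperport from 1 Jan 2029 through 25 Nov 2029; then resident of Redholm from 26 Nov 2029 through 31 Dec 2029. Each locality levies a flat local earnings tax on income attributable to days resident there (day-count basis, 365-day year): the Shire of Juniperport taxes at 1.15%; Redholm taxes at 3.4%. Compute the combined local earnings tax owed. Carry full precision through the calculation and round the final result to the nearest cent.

$493.89

The Shire of Juniperport, 1 Jan – 25 Nov 2029: 329 days → $36,000 × 1.15% × 329/365 = $373.1671
Redholm, 26 Nov – 31 Dec 2029: 36 days → $36,000 × 3.4% × 36/365 = $120.7233
Total = $493.8904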